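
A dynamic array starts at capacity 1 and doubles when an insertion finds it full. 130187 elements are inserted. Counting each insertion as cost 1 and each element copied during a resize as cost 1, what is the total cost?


n = 130187
Insertion costs: 130187
Resizes copy 1, 2, 4, ... up to the largest power of 2 that is <= n-1 = 130186, i.e. 65536.
Copy costs = 1 + 2 + 4 + 8 + 16 + 32 + 64 + 128 + 256 + 512 + 1024 + 2048 + 4096 + 8192 + 16384 + 32768 + 65536 = 131071
Total = 130187 + 131071 = 261258


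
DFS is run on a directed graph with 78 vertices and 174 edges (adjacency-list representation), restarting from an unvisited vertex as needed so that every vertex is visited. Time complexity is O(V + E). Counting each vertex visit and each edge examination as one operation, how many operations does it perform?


A full DFS traversal processes each vertex exactly once (push/pop on stack).
Each directed edge is examined once.
V = 78, E = 174
V + E = 252


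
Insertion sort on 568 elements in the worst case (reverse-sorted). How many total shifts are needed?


In the worst case (reverse-sorted), each element shifts past all previous:
  Element 1: 1 shifts
  Element 2: 2 shifts
  Element 3: 3 shifts
  Element 4: 4 shifts
  Element 5: 5 shifts
  ...
  Element 567: 567 shifts
Total = 1 + 2 + ... + 567
= 568*(568-1)/2 = 161028


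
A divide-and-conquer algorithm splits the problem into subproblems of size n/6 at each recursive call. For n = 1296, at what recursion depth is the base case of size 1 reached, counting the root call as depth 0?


At each depth, the problem size is divided by 6:
  Depth 0: problem size = 1296
  Depth 1: problem size = 216
  Depth 2: problem size = 36
  Depth 3: problem size = 6
  Depth 4: problem size = 1 (base case)
The base case is reached at depth log_6(1296) = 4 (the tree has 5 levels counting depth 0, but the depth asked for is 4).
Recursion depth = 4


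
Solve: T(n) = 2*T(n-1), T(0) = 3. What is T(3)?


Unrolling:
T(3) = 2*T(2) = 2^2*T(1) = ... = 2^3*T(0)
= 2^3 * 3
= 8 * 3 = 24


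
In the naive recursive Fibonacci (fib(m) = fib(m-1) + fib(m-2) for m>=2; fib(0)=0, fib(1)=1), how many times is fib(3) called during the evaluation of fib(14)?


Let N(m) = number of times fib(m) is called while evaluating fib(14).
N(14) = 1 (the initial call).
N(13) = 1 (only fib(14) calls it).
For 1 <= m <= 12: fib(m) is called by fib(m+1) and fib(m+2), so
  N(m) = N(m+1) + N(m+2).
fib(0) is called only by fib(2), so N(0) = N(2).
Walk down from m=14:
  N(14)=1, N(13)=1, N(12)=2, N(11)=3, N(10)=5, N(9)=8, N(8)=13, N(7)=21, N(6)=34, N(5)=55, N(4)=89, N(3)=144
N(3) = 144


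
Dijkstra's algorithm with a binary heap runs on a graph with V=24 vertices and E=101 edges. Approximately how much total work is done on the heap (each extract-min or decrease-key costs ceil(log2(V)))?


Dijkstra with a binary heap: each vertex is extracted once, each edge may relax once.
Each heap operation costs O(log V).
V + E = 24 + 101 = 125
ceil(log2(24)) = 5 (since 2^4 = 16 < 24 <= 32 = 2^5)
Total heap work = (V+E) * ceil(log2(V)) = 125 * 5 = 625


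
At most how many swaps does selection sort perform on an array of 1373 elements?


Each of the 1372 passes places one element in its final position.
Pass 1: swap minimum into position 0
Pass 2: swap minimum of remaining into position 1
...
Pass 1372: last two elements, one swap
Maximum swaps = 1373 - 1 = 1372


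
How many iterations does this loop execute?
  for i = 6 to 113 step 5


The loop variable i takes values starting at 6 and increments by 5 each iteration.
Sequence: i = 6, 11, 16, 21, 26, 31, 36, 41, 46, ...
The upper bound 113 is inclusive, so the count is floor((last - first) / step) + 1:
floor((113 - 6) / 5) + 1 = floor(107/5) + 1 = 21 + 1 = 22


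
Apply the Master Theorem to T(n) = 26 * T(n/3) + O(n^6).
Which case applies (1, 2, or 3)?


The Master Theorem: T(n) = a*T(n/b) + O(n^c)
  a = 26, b = 3, c = 6
log_b(a) = log_3(26) ~ 2.966
Compare b^c with a: 3^6 = 729 > 26, so c > log_b(a).
Since c > log_b(a), Case 3 applies.
T(n) = O(n^6)
Master Theorem case = 3


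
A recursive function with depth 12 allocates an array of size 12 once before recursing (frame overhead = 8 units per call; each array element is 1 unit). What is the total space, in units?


Array allocation: 12 units (allocated once)
Stack frames: 12 deep * 8 per frame = 96 units
Total = 12 + 96 = 108


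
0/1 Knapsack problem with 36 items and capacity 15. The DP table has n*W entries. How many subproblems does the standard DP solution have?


The DP table is indexed by (item, capacity).
Rows: 36 items
Columns: 15 capacity values (1 to W)
Total subproblems = 36 * 15 = 540


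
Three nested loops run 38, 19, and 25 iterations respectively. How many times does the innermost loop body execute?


Loop 1 (outermost): 38 iterations
Loop 2 (middle): 19 iterations per outer
Loop 3 (innermost): 25 iterations per middle
Total = 38 * 19 * 25 = 18050


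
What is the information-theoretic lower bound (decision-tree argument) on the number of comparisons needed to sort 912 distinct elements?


A binary decision tree of height h has at most 2^h leaves and needs at least n! of them, so h >= ceil(log2(n!)).
912! is far too large to multiply out, so use Stirling's series:
  ln(n!) ~ n ln n - n + (1/2) ln(2 pi n) + 1/(12n)  (error below 1/(360 n^3), negligible here)
  ln(912) = 6.8156400
  n ln n = 912 * 6.8156400 = 6215.8637
  (1/2) ln(2 pi * 912) = (1/2) ln(5730.2650) = 4.3268
  1/(12*912) = 0.0001
  ln(912!) ~ 6215.8637 - 912 + 4.3268 + 0.0001 = 5308.1906
Convert to base 2: log2(912!) = 5308.1906 / ln 2 = 5308.1906 / 0.69314718 = 7658.1003
ceil(7658.1003) = 7659


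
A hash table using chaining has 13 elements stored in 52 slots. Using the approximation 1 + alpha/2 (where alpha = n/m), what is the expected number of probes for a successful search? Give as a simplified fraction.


Load factor alpha = n/m = 13/52
Expected probes = 1 + alpha/2 = 1 + 13/(2*52)
= 1 + 13/104
= 104/104 + 13/104
= 117/104
Simplify: 9/8


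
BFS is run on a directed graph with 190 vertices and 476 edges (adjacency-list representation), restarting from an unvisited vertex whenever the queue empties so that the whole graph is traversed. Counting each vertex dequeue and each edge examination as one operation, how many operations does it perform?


A full BFS traversal dequeues each vertex exactly once and examines each directed edge exactly once.
V = 190 (vertex processing cost)
E = 476 (edge examination cost)
Total operations proportional to V + E = 190 + 476 = 666


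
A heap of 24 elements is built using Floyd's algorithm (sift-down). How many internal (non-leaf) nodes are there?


Leaf nodes occupy roughly half the array.
Sift-down is called for each internal node, starting from the last one.
Internal nodes = floor(n/2) = floor(24/2) = 12


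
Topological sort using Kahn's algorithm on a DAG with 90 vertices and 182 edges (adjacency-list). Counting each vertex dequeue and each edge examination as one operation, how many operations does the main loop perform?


Kahn's algorithm:
  1. Compute in-degrees: O(V + E)
  2. Process queue: each vertex dequeued once (O(V))
     each edge examined once (O(E))
Total = V + E = 90 + 182 = 272


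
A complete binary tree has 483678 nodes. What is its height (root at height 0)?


In a complete binary tree, level k holds nodes 2^k .. 2^(k+1)-1 (1-indexed).
Height = floor(log2(n)) = floor(log2(483678)) = 18
Check: 2^18 = 262144 <= 483678 < 524288 = 2^19


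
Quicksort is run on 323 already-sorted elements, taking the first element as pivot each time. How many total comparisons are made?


Sum of comparisons per partition:
322 + 321 + ... + 1 + 0
= 323 * (323 - 1) / 2
= 323 * 322 / 2
= 52003


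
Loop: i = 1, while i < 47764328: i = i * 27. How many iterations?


i multiplies by 27 each step:
i = 1 -> 27 -> 729 -> 19683 -> 531441 -> 14348907 -> 387420489 (stop)
Iterations = ceil(log_27(47764328)) = 6


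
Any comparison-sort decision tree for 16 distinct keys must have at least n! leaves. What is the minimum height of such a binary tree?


A binary decision tree of height h has at most 2^h leaves and needs at least n! of them, so h >= ceil(log2(n!)).
Compute 16! as a running product:
  x2 = 2, x3 = 6, x4 = 24, x5 = 120
  x6 = 720, x7 = 5040, x8 = 40320, x9 = 362880
  x10 = 3628800, x11 = 39916800, x12 = 479001600, x13 = 6227020800
  x14 = 87178291200, x15 = 1307674368000, x16 = 20922789888000
16! = 20922789888000
Bracket between powers of 2:
  2^44 = 17592186044416 < 20922789888000 <= 35184372088832 = 2^45
So ceil(log2(16!)) = 45


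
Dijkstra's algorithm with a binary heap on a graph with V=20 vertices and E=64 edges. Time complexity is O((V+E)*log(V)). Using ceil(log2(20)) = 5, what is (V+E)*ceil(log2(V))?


Dijkstra with a binary heap: each vertex is extracted once, each edge may relax once.
Each heap operation costs O(log V).
V + E = 20 + 64 = 84
ceil(log2(20)) = 5 (since 2^4 = 16 < 20 <= 32 = 2^5)
Total heap work = (V+E) * ceil(log2(V)) = 84 * 5 = 420


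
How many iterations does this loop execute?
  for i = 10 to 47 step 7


The loop variable i takes values starting at 10 and increments by 7 each iteration.
Sequence: i = 10, 17, 24, 31, 38, 45
The upper bound 47 is inclusive, so the count is floor((last - first) / step) + 1:
floor((47 - 10) / 7) + 1 = floor(37/7) + 1 = 5 + 1 = 6


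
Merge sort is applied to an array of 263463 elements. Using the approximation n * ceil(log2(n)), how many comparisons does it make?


Merge sort divides the array into halves recursively.
Number of levels = ceil(log2(263463)) = 19
At each level, approximately n = 263463 comparisons are needed for merging.
Total comparisons ~ n * ceil(log2(n)) = 263463 * 19 = 5005797


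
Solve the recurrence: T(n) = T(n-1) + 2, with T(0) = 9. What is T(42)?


Unrolling the recurrence:
T(42) = T(41) + 2
       = T(40) + 2 + 2
       = T(39) + 2*3
       ...
       = T(0) + 2*42
       = 9 + 84 = 93


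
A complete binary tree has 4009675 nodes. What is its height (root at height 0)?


In a complete binary tree, level k holds nodes 2^k .. 2^(k+1)-1 (1-indexed).
Height = floor(log2(n)) = floor(log2(4009675)) = 21
Check: 2^21 = 2097152 <= 4009675 < 4194304 = 2^22


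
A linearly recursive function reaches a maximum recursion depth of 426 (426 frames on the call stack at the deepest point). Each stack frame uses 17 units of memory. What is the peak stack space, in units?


Maximum recursion depth = 426 frames
Memory per frame = 17 units
Total stack space = depth * frame_size
= 426 * 17 = 7242


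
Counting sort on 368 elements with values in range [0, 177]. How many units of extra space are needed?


Output array size: 368 (to store sorted result)
Count array size: 178 (one slot per possible value, range 0 to 177)
Total extra space = 368 + 178 = 546


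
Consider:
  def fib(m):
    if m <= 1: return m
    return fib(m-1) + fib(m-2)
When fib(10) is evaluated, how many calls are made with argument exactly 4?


Let N(m) = number of times fib(m) is called while evaluating fib(10).
N(10) = 1 (the initial call).
N(9) = 1 (only fib(10) calls it).
For 1 <= m <= 8: fib(m) is called by fib(m+1) and fib(m+2), so
  N(m) = N(m+1) + N(m+2).
fib(0) is called only by fib(2), so N(0) = N(2).
Walk down from m=10:
  N(10)=1, N(9)=1, N(8)=2, N(7)=3, N(6)=5, N(5)=8, N(4)=13
N(4) = 13


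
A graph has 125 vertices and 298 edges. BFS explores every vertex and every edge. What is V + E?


A full BFS traversal dequeues each vertex once and examines each edge once.
Vertex visits: 125
Edge visits: 298
V + E = 125 + 298 = 423


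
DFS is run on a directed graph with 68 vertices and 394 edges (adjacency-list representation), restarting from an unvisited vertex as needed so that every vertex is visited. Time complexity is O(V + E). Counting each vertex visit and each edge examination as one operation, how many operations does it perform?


A full DFS traversal processes each vertex exactly once (push/pop on stack).
Each directed edge is examined once.
V = 68, E = 394
V + E = 462


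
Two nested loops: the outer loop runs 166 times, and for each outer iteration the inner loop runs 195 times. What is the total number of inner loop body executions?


Outer loop: 166 iterations
Inner loop: 195 iterations per outer iteration
Total = 166 * 195 = 32370


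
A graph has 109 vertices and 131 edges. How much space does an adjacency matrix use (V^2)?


Adjacency matrix: V x V grid of entries
Space = V^2 = 109^2 = 109 * 109 = 11881


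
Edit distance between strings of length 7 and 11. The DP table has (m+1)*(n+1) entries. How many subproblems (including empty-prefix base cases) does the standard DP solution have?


The table includes base cases (empty prefixes).
Rows: (m+1) = 8
Columns: (n+1) = 12
Total = 8 * 12 = 96


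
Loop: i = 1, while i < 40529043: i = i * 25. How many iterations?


i multiplies by 25 each step:
i = 1 -> 25 -> 625 -> 15625 -> 390625 -> 9765625 -> 244140625 (stop)
Iterations = ceil(log_25(40529043)) = 6


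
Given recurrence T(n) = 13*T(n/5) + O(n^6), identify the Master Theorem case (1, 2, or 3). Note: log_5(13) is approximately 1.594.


Master Theorem parameters: a=13, b=5, c=6
log_b(a) = 1.594
Compare b^c with a: 5^6 = 15625 > 13, so c > log_b(a).
Comparing c=6 vs log_b(a)=1.594:
6 > 1.594 => Case 3
Result: T(n) = O(n^6)
Master Theorem case = 3


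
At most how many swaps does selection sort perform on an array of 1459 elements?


Each of the 1458 passes places one element in its final position.
Pass 1: swap minimum into position 0
Pass 2: swap minimum of remaining into position 1
...
Pass 1458: last two elements, one swap
Maximum swaps = 1459 - 1 = 1458


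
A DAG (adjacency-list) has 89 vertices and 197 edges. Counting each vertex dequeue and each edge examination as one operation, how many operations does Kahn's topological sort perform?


V = 89 (vertex processing)
E = 197 (edge processing)
V + E = 89 + 197 = 286


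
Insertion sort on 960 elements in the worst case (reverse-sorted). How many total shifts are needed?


In the worst case (reverse-sorted), each element shifts past all previous:
  Element 1: 1 shifts
  Element 2: 2 shifts
  Element 3: 3 shifts
  Element 4: 4 shifts
  Element 5: 5 shifts
  ...
  Element 959: 959 shifts
Total = 1 + 2 + ... + 959
= 960*(960-1)/2 = 460320


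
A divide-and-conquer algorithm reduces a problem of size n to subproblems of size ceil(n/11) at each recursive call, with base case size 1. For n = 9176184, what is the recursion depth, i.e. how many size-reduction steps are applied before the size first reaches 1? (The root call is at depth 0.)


Each step divides the size by 11 (rounding up); after k steps the size is ceil(n/11^k), which equals 1 exactly when 11^k >= n.
So the depth is the smallest k with 11^k >= 9176184, i.e. ceil(log_11(9176184)).
11^6 = 1771561 < 9176184 <= 19487171 = 11^7
Recursion depth = 7


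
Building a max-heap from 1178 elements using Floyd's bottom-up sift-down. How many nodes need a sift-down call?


In a heap of 1178 elements (0-indexed array):
  Last element index: 1177
  Parent of last element: floor((1177 - 1) / 2) = 588
  Internal nodes: indices 0 to 588
  Count = floor(1178/2) = 589


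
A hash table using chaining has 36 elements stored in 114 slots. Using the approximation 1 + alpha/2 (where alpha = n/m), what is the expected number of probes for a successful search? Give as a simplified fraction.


Load factor alpha = n/m = 36/114
Expected probes = 1 + alpha/2 = 1 + 36/(2*114)
= 1 + 36/228
= 228/228 + 36/228
= 264/228
Simplify: 22/19


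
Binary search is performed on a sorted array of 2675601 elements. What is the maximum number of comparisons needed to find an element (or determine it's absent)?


Binary search halves the search space each comparison:
  Step 1: search space = 2675601 -> 1337800
  Step 2: search space = 1337800 -> 668900
  Step 3: search space = 668900 -> 334450
  Step 4: search space = 334450 -> 167225
  Step 5: search space = 167225 -> 83612
  Step 6: search space = 83612 -> 41806
  Step 7: search space = 41806 -> 20903
  Step 8: search space = 20903 -> 10451
  Step 9: search space = 10451 -> 5225
  Step 10: search space = 5225 -> 2612
  Step 11: search space = 2612 -> 1306
  Step 12: search space = 1306 -> 653
  Step 13: search space = 653 -> 326
  Step 14: search space = 326 -> 163
  Step 15: search space = 163 -> 81
  Step 16: search space = 81 -> 40
  Step 17: search space = 40 -> 20
  Step 18: search space = 20 -> 10
  Step 19: search space = 10 -> 5
  Step 20: search space = 5 -> 2
  Step 21: search space = 2 -> 1
  Step 22: search space = 1 (final check)
Maximum comparisons = floor(log2(2675601)) + 1 = 21 + 1 = 22


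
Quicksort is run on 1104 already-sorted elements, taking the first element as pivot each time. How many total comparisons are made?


Sum of comparisons per partition:
1103 + 1102 + ... + 1 + 0
= 1104 * (1104 - 1) / 2
= 1104 * 1103 / 2
= 608856


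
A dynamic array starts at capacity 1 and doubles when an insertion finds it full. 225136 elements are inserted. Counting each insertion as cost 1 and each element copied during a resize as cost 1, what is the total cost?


n = 225136
Insertion costs: 225136
Resizes copy 1, 2, 4, ... up to the largest power of 2 that is <= n-1 = 225135, i.e. 131072.
Copy costs = 1 + 2 + 4 + 8 + 16 + 32 + 64 + 128 + 256 + 512 + 1024 + 2048 + 4096 + 8192 + 16384 + 32768 + 65536 + 131072 = 262143
Total = 225136 + 262143 = 487279


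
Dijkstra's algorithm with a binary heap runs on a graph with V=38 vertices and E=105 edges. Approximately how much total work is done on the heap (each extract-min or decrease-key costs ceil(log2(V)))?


Dijkstra with a binary heap: each vertex is extracted once, each edge may relax once.
Each heap operation costs O(log V).
V + E = 38 + 105 = 143
ceil(log2(38)) = 6 (since 2^5 = 32 < 38 <= 64 = 2^6)
Total heap work = (V+E) * ceil(log2(V)) = 143 * 6 = 858


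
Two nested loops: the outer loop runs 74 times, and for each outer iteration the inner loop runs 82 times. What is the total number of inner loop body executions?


Outer loop: 74 iterations
Inner loop: 82 iterations per outer iteration
Total = 74 * 82 = 6068


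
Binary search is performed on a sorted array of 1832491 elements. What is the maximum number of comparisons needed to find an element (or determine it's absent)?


Binary search halves the search space each comparison:
  Step 1: search space = 1832491 -> 916245
  Step 2: search space = 916245 -> 458122
  Step 3: search space = 458122 -> 229061
  Step 4: search space = 229061 -> 114530
  Step 5: search space = 114530 -> 57265
  Step 6: search space = 57265 -> 28632
  Step 7: search space = 28632 -> 14316
  Step 8: search space = 14316 -> 7158
  Step 9: search space = 7158 -> 3579
  Step 10: search space = 3579 -> 1789
  Step 11: search space = 1789 -> 894
  Step 12: search space = 894 -> 447
  Step 13: search space = 447 -> 223
  Step 14: search space = 223 -> 111
  Step 15: search space = 111 -> 55
  Step 16: search space = 55 -> 27
  Step 17: search space = 27 -> 13
  Step 18: search space = 13 -> 6
  Step 19: search space = 6 -> 3
  Step 20: search space = 3 -> 1
  Step 21: search space = 1 (final check)
Maximum comparisons = floor(log2(1832491)) + 1 = 20 + 1 = 21


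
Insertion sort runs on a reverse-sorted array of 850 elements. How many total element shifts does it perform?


Sum of shifts = 1 + 2 + 3 + ... + 849
= 850 * 849 / 2
= 721650 / 2
= 360825


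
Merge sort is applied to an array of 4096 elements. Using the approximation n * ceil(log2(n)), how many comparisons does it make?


Merge sort divides the array into halves recursively.
Number of levels = ceil(log2(4096)) = 12
At each level, approximately n = 4096 comparisons are needed for merging.
Total comparisons ~ n * ceil(log2(n)) = 4096 * 12 = 49152


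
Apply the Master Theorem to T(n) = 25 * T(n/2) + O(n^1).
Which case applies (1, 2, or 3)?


The Master Theorem: T(n) = a*T(n/b) + O(n^c)
  a = 25, b = 2, c = 1
log_b(a) = log_2(25) ~ 4.644
Compare b^c with a: 2^1 = 2 < 25, so c < log_b(a).
Since c < log_b(a), Case 1 applies.
T(n) = O(n^(log_2 25)) ~ O(n^4.644)
Master Theorem case = 1


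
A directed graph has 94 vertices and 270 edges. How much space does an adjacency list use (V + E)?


Adjacency list: one list head per vertex + one entry per edge
Vertex heads: 94
Edge entries: 270
Total = 94 + 270 = 364


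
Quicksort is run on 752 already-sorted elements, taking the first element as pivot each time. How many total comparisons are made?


Sum of comparisons per partition:
751 + 750 + ... + 1 + 0
= 752 * (752 - 1) / 2
= 752 * 751 / 2
= 282376


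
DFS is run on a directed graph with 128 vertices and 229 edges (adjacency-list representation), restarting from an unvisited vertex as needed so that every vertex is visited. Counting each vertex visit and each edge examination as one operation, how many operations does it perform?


A full DFS traversal processes each vertex exactly once (push/pop on stack).
Each directed edge is examined once.
V = 128, E = 229
V + E = 357


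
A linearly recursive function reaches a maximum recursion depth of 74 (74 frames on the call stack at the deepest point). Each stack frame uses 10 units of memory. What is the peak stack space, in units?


Maximum recursion depth = 74 frames
Memory per frame = 10 units
Total stack space = depth * frame_size
= 74 * 10 = 740


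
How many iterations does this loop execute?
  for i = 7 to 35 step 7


The loop variable i takes values starting at 7 and increments by 7 each iteration.
Sequence: i = 7, 14, 21, 28, 35
The upper bound 35 is inclusive, so the count is floor((last - first) / step) + 1:
floor((35 - 7) / 7) + 1 = floor(28/7) + 1 = 4 + 1 = 5


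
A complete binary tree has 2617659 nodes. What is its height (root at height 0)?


In a complete binary tree, level k holds nodes 2^k .. 2^(k+1)-1 (1-indexed).
Height = floor(log2(n)) = floor(log2(2617659)) = 21
Check: 2^21 = 2097152 <= 2617659 < 4194304 = 2^22


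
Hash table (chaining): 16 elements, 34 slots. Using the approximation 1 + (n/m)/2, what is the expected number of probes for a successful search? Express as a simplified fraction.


Computing expected probes:
alpha = 16/34
= 1 + alpha/2
= 1 + 16/(2*34)
= (2*34 + 16) / (2*34)
= 84/68 = 21/17


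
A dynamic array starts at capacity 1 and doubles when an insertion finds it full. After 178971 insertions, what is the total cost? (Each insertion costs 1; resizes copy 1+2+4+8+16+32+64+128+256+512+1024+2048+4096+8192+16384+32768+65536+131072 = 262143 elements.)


Insertion cost: 178971 (one per element)
Resizes occur just before inserting elements 2, 3, 5, 9, ...
Elements copied at each resize: 1 + 2 + 4 + 8 + 16 + 32 + 64 + 128 + 256 + 512 + 1024 + 2048 + 4096 + 8192 + 16384 + 32768 + 65536 + 131072
Sum of copies = 262143 (geometric series: 2^k - 1)
Total = 178971 + 262143 = 441114


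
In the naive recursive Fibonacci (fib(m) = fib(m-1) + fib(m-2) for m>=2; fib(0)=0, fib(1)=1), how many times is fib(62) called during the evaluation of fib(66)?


Let N(m) = number of times fib(m) is called while evaluating fib(66).
N(66) = 1 (the initial call).
N(65) = 1 (only fib(66) calls it).
For 1 <= m <= 64: fib(m) is called by fib(m+1) and fib(m+2), so
  N(m) = N(m+1) + N(m+2).
fib(0) is called only by fib(2), so N(0) = N(2).
Walk down from m=66:
  N(66)=1, N(65)=1, N(64)=2, N(63)=3, N(62)=5
N(62) = 5


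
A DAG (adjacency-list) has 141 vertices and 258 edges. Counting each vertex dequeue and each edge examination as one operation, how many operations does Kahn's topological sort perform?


V = 141 (vertex processing)
E = 258 (edge processing)
V + E = 141 + 258 = 399


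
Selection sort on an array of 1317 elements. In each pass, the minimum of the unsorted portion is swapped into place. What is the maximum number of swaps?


Selection sort performs one swap per pass:
  Pass 1: find min in positions 0 to 1316, swap with position 0
  Pass 2: find min in positions 1 to 1316, swap with position 1
  Pass 3: find min in positions 2 to 1316, swap with position 2
  Pass 4: find min in positions 3 to 1316, swap with position 3
  Pass 5: find min in positions 4 to 1316, swap with position 4
  ... (1311 more passes)
Total passes (and swaps) = n - 1 = 1317 - 1 = 1316


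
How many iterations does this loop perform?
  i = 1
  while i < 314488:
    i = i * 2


The loop variable doubles each iteration:
i = 1 -> 2 -> 4 -> 8 -> 16 -> 32 -> 64 -> 128 -> 256 -> 512 -> 1024 -> 2048 -> 4096 -> 8192 -> 16384 -> 32768 -> 65536 -> 131072 -> 262144 -> 524288 (stop, 524288 >= 314488)
Number of doublings = ceil(log2(314488)) = 19


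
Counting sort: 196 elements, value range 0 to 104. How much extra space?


n = 196 (output array)
k = 105 (count array for 105 distinct values)
Extra space = 196 + 105 = 301


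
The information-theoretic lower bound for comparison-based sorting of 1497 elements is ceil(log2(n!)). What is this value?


A binary decision tree of height h has at most 2^h leaves and needs at least n! of them, so h >= ceil(log2(n!)).
1497! is far too large to multiply out, so use Stirling's series:
  ln(n!) ~ n ln n - n + (1/2) ln(2 pi n) + 1/(12n)  (error below 1/(360 n^3), negligible here)
  ln(1497) = 7.3112184
  n ln n = 1497 * 7.3112184 = 10944.8939
  (1/2) ln(2 pi * 1497) = (1/2) ln(9405.9284) = 4.5745
  1/(12*1497) = 0.0001
  ln(1497!) ~ 10944.8939 - 1497 + 4.5745 + 0.0001 = 9452.4685
Convert to base 2: log2(1497!) = 9452.4685 / ln 2 = 9452.4685 / 0.69314718 = 13637.0294
ceil(13637.0294) = 13638


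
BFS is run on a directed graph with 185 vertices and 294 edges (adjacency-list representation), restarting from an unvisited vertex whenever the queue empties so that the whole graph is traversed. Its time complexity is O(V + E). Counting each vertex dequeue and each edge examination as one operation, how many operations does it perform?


A full BFS traversal dequeues each vertex exactly once and examines each directed edge exactly once.
V = 185 (vertex processing cost)
E = 294 (edge examination cost)
Total operations proportional to V + E = 185 + 294 = 479


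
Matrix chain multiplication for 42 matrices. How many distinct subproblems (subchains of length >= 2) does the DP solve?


Subproblems are indexed by (i, j) where i < j.
Number of such pairs = n*(n-1)/2
= 42 * 41 / 2
= 861


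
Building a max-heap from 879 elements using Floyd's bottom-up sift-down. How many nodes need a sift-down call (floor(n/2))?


In a heap of 879 elements (0-indexed array):
  Last element index: 878
  Parent of last element: floor((878 - 1) / 2) = 438
  Internal nodes: indices 0 to 438
  Count = floor(879/2) = 439


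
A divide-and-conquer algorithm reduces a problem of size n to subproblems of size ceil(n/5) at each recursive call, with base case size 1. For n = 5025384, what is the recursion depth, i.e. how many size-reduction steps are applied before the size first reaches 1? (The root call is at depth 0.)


Each step divides the size by 5 (rounding up); after k steps the size is ceil(n/5^k), which equals 1 exactly when 5^k >= n.
So the depth is the smallest k with 5^k >= 5025384, i.e. ceil(log_5(5025384)).
5^9 = 1953125 < 5025384 <= 9765625 = 5^10
Recursion depth = 10


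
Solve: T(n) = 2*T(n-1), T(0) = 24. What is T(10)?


Unrolling:
T(10) = 2*T(9) = 2^2*T(8) = ... = 2^10*T(0)
= 2^10 * 24
= 1024 * 24 = 24576


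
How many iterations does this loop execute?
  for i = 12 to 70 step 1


The loop variable i takes values starting at 12 and increments by 1 each iteration.
Sequence: i = 12, 13, 14, 15, 16, 17, 18, 19, 20, ...
The upper bound 70 is inclusive, so the count is floor((last - first) / step) + 1:
floor((70 - 12) / 1) + 1 = floor(58/1) + 1 = 58 + 1 = 59


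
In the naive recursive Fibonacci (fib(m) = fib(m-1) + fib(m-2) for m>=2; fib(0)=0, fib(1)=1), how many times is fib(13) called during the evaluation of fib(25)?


Let N(m) = number of times fib(m) is called while evaluating fib(25).
N(25) = 1 (the initial call).
N(24) = 1 (only fib(25) calls it).
For 1 <= m <= 23: fib(m) is called by fib(m+1) and fib(m+2), so
  N(m) = N(m+1) + N(m+2).
fib(0) is called only by fib(2), so N(0) = N(2).
Walk down from m=25:
  N(25)=1, N(24)=1, N(23)=2, N(22)=3, N(21)=5, N(20)=8, N(19)=13, N(18)=21, N(17)=34, N(16)=55, N(15)=89, N(14)=144, N(13)=233
N(13) = 233


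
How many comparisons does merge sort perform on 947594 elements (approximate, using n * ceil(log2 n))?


Recursion depth: ceil(log2(947594)) = 20
Each recursion level merges n = 947594 elements
Total = 947594 * 20 = 18951880


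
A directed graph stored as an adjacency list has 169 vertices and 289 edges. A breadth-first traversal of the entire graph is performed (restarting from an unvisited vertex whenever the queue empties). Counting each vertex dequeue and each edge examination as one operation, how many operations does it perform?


A full BFS traversal dequeues each vertex once and examines each edge once.
Vertex visits: 169
Edge visits: 289
V + E = 169 + 289 = 458


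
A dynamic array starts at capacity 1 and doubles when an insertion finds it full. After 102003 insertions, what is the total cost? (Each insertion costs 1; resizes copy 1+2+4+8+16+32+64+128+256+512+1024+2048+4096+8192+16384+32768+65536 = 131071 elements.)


Insertion cost: 102003 (one per element)
Resizes occur just before inserting elements 2, 3, 5, 9, ...
Elements copied at each resize: 1 + 2 + 4 + 8 + 16 + 32 + 64 + 128 + 256 + 512 + 1024 + 2048 + 4096 + 8192 + 16384 + 32768 + 65536
Sum of copies = 131071 (geometric series: 2^k - 1)
Total = 102003 + 131071 = 233074


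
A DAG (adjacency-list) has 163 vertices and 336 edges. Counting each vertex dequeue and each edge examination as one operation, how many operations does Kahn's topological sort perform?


V = 163 (vertex processing)
E = 336 (edge processing)
V + E = 163 + 336 = 499


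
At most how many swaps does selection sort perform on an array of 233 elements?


Each of the 232 passes places one element in its final position.
Pass 1: swap minimum into position 0
Pass 2: swap minimum of remaining into position 1
...
Pass 232: last two elements, one swap
Maximum swaps = 233 - 1 = 232


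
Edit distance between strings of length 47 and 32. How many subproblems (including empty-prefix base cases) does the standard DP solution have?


The table includes base cases (empty prefixes).
Rows: (m+1) = 48
Columns: (n+1) = 33
Total = 48 * 33 = 1584


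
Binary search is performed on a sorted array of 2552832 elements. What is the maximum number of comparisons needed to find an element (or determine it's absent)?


Binary search halves the search space each comparison:
  Step 1: search space = 2552832 -> 1276416
  Step 2: search space = 1276416 -> 638208
  Step 3: search space = 638208 -> 319104
  Step 4: search space = 319104 -> 159552
  Step 5: search space = 159552 -> 79776
  Step 6: search space = 79776 -> 39888
  Step 7: search space = 39888 -> 19944
  Step 8: search space = 19944 -> 9972
  Step 9: search space = 9972 -> 4986
  Step 10: search space = 4986 -> 2493
  Step 11: search space = 2493 -> 1246
  Step 12: search space = 1246 -> 623
  Step 13: search space = 623 -> 311
  Step 14: search space = 311 -> 155
  Step 15: search space = 155 -> 77
  Step 16: search space = 77 -> 38
  Step 17: search space = 38 -> 19
  Step 18: search space = 19 -> 9
  Step 19: search space = 9 -> 4
  Step 20: search space = 4 -> 2
  Step 21: search space = 2 -> 1
  Step 22: search space = 1 (final check)
Maximum comparisons = floor(log2(2552832)) + 1 = 21 + 1 = 22


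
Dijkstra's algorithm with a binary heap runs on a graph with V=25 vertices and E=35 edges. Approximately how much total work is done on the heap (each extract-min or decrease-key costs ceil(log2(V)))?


Dijkstra with a binary heap: each vertex is extracted once, each edge may relax once.
Each heap operation costs O(log V).
V + E = 25 + 35 = 60
ceil(log2(25)) = 5 (since 2^4 = 16 < 25 <= 32 = 2^5)
Total heap work = (V+E) * ceil(log2(V)) = 60 * 5 = 300


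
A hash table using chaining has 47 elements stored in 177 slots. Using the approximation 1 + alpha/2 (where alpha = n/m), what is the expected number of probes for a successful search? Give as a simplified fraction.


Load factor alpha = n/m = 47/177
Expected probes = 1 + alpha/2 = 1 + 47/(2*177)
= 1 + 47/354
= 354/354 + 47/354
= 401/354


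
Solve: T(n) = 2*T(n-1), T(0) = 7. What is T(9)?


Unrolling:
T(9) = 2*T(8) = 2^2*T(7) = ... = 2^9*T(0)
= 2^9 * 7
= 512 * 7 = 3584


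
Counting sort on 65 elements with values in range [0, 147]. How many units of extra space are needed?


Output array size: 65 (to store sorted result)
Count array size: 148 (one slot per possible value, range 0 to 147)
Total extra space = 65 + 148 = 213


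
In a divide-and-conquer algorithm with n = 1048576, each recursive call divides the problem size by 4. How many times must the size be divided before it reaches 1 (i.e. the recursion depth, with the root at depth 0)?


Number of divisions = log_4(1048576)
Sizes: 1048576 -> 262144 -> 65536 -> 16384 -> 4096 -> 1024 -> 256 -> 64 -> 16 -> 4 -> 1 (10 divisions)
Recursion depth = 10


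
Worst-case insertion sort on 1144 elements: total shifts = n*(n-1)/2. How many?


Sum of shifts = 1 + 2 + 3 + ... + 1143
= 1144 * 1143 / 2
= 1307592 / 2
= 653796


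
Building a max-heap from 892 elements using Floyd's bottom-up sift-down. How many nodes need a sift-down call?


In a heap of 892 elements (0-indexed array):
  Last element index: 891
  Parent of last element: floor((891 - 1) / 2) = 445
  Internal nodes: indices 0 to 445
  Count = floor(892/2) = 446


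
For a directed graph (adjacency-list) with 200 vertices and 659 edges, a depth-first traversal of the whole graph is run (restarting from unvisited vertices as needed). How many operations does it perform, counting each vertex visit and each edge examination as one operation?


A full DFS traversal visits each vertex once and examines each edge once.
V = 200
E = 659
Sum = 200 + 659 = 859


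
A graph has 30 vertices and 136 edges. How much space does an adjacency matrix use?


Adjacency matrix: V x V grid of entries
Space = V^2 = 30^2 = 30 * 30 = 900


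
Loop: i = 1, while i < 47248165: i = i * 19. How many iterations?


i multiplies by 19 each step:
i = 1 -> 19 -> 361 -> 6859 -> 130321 -> 2476099 -> 47045881 -> 893871739 (stop)
Iterations = ceil(log_19(47248165)) = 7


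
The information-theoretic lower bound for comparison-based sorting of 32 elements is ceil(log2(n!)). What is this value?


A binary decision tree of height h has at most 2^h leaves and needs at least n! of them, so h >= ceil(log2(n!)).
32! is far too large to multiply out, so use Stirling's series:
  ln(n!) ~ n ln n - n + (1/2) ln(2 pi n) + 1/(12n)  (error below 1/(360 n^3), negligible here)
  ln(32) = 3.4657359
  n ln n = 32 * 3.4657359 = 110.9035
  (1/2) ln(2 pi * 32) = (1/2) ln(201.0619) = 2.6518
  1/(12*32) = 0.0026
  ln(32!) ~ 110.9035 - 32 + 2.6518 + 0.0026 = 81.5579
Convert to base 2: log2(32!) = 81.5579 / ln 2 = 81.5579 / 0.69314718 = 117.6632
ceil(117.6632) = 118


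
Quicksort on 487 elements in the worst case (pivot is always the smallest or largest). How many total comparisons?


In the worst case, each partition step picks the worst pivot:
  Partition 1: 486 comparisons (n-1 elements to compare)
  Partition 2: 485 comparisons
  Partition 3: 484 comparisons
  Partition 4: 483 comparisons
  Partition 5: 482 comparisons
  ...
  Last partition: 0 comparisons
Total = (n-1) + (n-2) + ... + 1 + 0 = n*(n-1)/2
= 487*486/2 = 118341


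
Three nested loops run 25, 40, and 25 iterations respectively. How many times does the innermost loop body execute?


Loop 1 (outermost): 25 iterations
Loop 2 (middle): 40 iterations per outer
Loop 3 (innermost): 25 iterations per middle
Total = 25 * 40 * 25 = 25000


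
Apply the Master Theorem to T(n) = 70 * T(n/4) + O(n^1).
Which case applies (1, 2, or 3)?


The Master Theorem: T(n) = a*T(n/b) + O(n^c)
  a = 70, b = 4, c = 1
log_b(a) = log_4(70) ~ 3.065
Compare b^c with a: 4^1 = 4 < 70, so c < log_b(a).
Since c < log_b(a), Case 1 applies.
T(n) = O(n^(log_4 70)) ~ O(n^3.065)
Master Theorem case = 1


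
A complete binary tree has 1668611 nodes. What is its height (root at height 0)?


In a complete binary tree, level k holds nodes 2^k .. 2^(k+1)-1 (1-indexed).
Height = floor(log2(n)) = floor(log2(1668611)) = 20
Check: 2^20 = 1048576 <= 1668611 < 2097152 = 2^21


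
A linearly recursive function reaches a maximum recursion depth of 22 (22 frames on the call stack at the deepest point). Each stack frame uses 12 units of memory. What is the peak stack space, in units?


Maximum recursion depth = 22 frames
Memory per frame = 12 units
Total stack space = depth * frame_size
= 22 * 12 = 264


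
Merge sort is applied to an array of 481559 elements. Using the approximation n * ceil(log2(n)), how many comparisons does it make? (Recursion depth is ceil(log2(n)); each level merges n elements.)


Merge sort divides the array into halves recursively.
Number of levels = ceil(log2(481559)) = 19
At each level, approximately n = 481559 comparisons are needed for merging.
Total comparisons ~ n * ceil(log2(n)) = 481559 * 19 = 9149621


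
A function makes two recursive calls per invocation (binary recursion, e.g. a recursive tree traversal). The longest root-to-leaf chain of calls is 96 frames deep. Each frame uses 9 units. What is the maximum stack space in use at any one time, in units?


Binary recursion: the two calls run one after the other, so only one root-to-leaf chain of frames is on the stack at a time.
Maximum depth (longest chain) = 96 frames
Each frame = 9 units
Max stack space = 96 * 9 = 864


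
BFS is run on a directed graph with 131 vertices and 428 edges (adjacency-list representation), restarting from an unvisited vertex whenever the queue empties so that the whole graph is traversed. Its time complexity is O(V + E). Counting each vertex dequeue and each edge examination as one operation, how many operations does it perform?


A full BFS traversal dequeues each vertex exactly once and examines each directed edge exactly once.
V = 131 (vertex processing cost)
E = 428 (edge examination cost)
Total operations proportional to V + E = 131 + 428 = 559


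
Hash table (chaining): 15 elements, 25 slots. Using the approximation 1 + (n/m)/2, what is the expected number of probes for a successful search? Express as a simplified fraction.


Computing expected probes:
alpha = 15/25
= 1 + alpha/2
= 1 + 15/(2*25)
= (2*25 + 15) / (2*25)
= 65/50 = 13/10


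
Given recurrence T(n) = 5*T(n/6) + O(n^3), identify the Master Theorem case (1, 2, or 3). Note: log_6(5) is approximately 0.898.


Master Theorem parameters: a=5, b=6, c=3
log_b(a) = 0.898
Compare b^c with a: 6^3 = 216 > 5, so c > log_b(a).
Comparing c=3 vs log_b(a)=0.898:
3 > 0.898 => Case 3
Result: T(n) = O(n^3)
Master Theorem case = 3


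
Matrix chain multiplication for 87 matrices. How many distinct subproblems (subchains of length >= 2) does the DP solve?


Subproblems are indexed by (i, j) where i < j.
Number of such pairs = n*(n-1)/2
= 87 * 86 / 2
= 3741


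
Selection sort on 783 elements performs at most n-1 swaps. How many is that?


Each of the 782 passes places one element in its final position.
Pass 1: swap minimum into position 0
Pass 2: swap minimum of remaining into position 1
...
Pass 782: last two elements, one swap
Maximum swaps = 783 - 1 = 782


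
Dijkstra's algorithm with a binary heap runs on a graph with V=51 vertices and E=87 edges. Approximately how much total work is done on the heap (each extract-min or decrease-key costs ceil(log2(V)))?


Dijkstra with a binary heap: each vertex is extracted once, each edge may relax once.
Each heap operation costs O(log V).
V + E = 51 + 87 = 138
ceil(log2(51)) = 6 (since 2^5 = 32 < 51 <= 64 = 2^6)
Total heap work = (V+E) * ceil(log2(V)) = 138 * 6 = 828
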